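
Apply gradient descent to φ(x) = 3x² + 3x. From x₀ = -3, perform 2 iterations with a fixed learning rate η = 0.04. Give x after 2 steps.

-1.944

φ′(x) = 6x + 3
x₁ = -3 − 0.04·(-15) = -2.4
x₂ = -2.4 − 0.04·(-11.4) = -1.944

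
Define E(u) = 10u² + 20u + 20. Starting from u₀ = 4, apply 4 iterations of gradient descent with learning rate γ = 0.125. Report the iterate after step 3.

E′(u) = 20u + 20
u₁ = 4 − 0.125·100 = -8.5
u₂ = -8.5 − 0.125·(-150) = 10.25
u₃ = 10.25 − 0.125·225 = -17.875

-17.875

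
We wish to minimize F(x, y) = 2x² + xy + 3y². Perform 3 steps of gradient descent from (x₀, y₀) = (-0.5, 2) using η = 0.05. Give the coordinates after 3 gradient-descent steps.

(-0.428125, 0.7393125)

∇F = (4x + y, x + 6y)
Step 1: at (-0.5, 2), ∇F = (0, 11.5) → (-0.5, 2) − 0.05·(0, 11.5) = (-0.5, 1.425)
Step 2: at (-0.5, 1.425), ∇F = (-0.575, 8.05) → (-0.5, 1.425) − 0.05·(-0.575, 8.05) = (-0.47125, 1.0225)
Step 3: at (-0.47125, 1.0225), ∇F = (-0.8625, 5.66375) → (-0.47125, 1.0225) − 0.05·(-0.8625, 5.66375) = (-0.428125, 0.7393125)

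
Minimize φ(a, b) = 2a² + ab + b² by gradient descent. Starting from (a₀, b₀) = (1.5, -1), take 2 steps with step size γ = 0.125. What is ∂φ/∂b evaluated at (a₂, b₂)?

-1.0703125

∇φ = (4a + b, a + 2b)
(a₁, b₁) = (1.5, -1) − 0.125·(5, -0.5) = (0.875, -0.9375)
(a₂, b₂) = (0.875, -0.9375) − 0.125·(2.5625, -1) = (0.5546875, -0.8125)
∂φ/∂b at (0.5546875, -0.8125) = -1.0703125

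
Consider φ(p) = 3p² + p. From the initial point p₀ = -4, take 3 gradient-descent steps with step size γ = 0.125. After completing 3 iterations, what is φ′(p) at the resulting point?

φ′(p) = 6p + 1
p₁ = -4 − 0.125·(-23) = -1.125
p₂ = -1.125 − 0.125·(-5.75) = -0.40625
p₃ = -0.40625 − 0.125·(-1.4375) = -0.2265625
φ′(p) at (-0.2265625) = -0.359375

-0.359375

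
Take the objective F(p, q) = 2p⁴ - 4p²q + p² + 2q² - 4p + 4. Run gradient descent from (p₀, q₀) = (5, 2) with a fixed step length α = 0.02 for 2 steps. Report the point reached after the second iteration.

(374.20630528, 18.156032)

∇F = (8p³ - 8pq + 2p - 4, -4p² + 4q)
Step 1: at (5, 2), ∇F = (926, -92) → (5, 2) − 0.02·(926, -92) = (-13.52, 3.84)
Step 2: at (-13.52, 3.84), ∇F = (-19386.315264, -715.8016) → (-13.52, 3.84) − 0.02·(-19386.315264, -715.8016) = (374.20630528, 18.156032)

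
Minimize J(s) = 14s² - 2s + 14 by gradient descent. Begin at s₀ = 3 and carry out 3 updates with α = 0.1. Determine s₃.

J′(s) = 28s - 2
s₁ = 3 − 0.1·82 = -5.2
s₂ = -5.2 − 0.1·(-147.6) = 9.56
s₃ = 9.56 − 0.1·265.68 = -17.008

-17.008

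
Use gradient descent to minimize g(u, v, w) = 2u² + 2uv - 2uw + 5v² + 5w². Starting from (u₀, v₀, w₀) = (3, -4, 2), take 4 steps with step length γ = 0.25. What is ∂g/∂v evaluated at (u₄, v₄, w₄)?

-259.125

∇g = (4u + 2v - 2w, 2u + 10v, -2u + 10w)
(u₁, v₁, w₁) = (3, -4, 2) − 0.25·(0, -34, 14) = (3, 4.5, -1.5)
(u₂, v₂, w₂) = (3, 4.5, -1.5) − 0.25·(24, 51, -21) = (-3, -8.25, 3.75)
(u₃, v₃, w₃) = (-3, -8.25, 3.75) − 0.25·(-36, -88.5, 43.5) = (6, 13.875, -7.125)
(u₄, v₄, w₄) = (6, 13.875, -7.125) − 0.25·(66, 150.75, -83.25) = (-10.5, -23.8125, 13.6875)
∂g/∂v at (-10.5, -23.8125, 13.6875) = -259.125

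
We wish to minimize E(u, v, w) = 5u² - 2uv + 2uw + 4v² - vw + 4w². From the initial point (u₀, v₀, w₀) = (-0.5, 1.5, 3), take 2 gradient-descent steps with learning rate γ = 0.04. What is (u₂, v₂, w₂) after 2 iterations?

(-0.3352, 0.8, 1.5328)

∇E = (10u - 2v + 2w, -2u + 8v - w, 2u - v + 8w)
Step 1: at (-0.5, 1.5, 3), ∇E = (-2, 10, 21.5) → (-0.5, 1.5, 3) − 0.04·(-2, 10, 21.5) = (-0.42, 1.1, 2.14)
Step 2: at (-0.42, 1.1, 2.14), ∇E = (-2.12, 7.5, 15.18) → (-0.42, 1.1, 2.14) − 0.04·(-2.12, 7.5, 15.18) = (-0.3352, 0.8, 1.5328)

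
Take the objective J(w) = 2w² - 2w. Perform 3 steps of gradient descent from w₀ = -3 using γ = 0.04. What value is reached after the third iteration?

J′(w) = 4w - 2
Step 1: J′(-3) = -14; w₁ = -3 − 0.04·(-14) = -2.44
Step 2: J′(-2.44) = -11.76; w₂ = -2.44 − 0.04·(-11.76) = -1.9696
Step 3: J′(-1.9696) = -9.8784; w₃ = -1.9696 − 0.04·(-9.8784) = -1.574464

-1.574464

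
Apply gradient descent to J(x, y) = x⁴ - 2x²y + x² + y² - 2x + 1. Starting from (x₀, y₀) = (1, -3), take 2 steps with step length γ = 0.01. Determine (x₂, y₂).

∇J = (4x³ - 4xy + 2x - 2, -2x² + 2y)
Step 1: at (1, -3), ∇J = (16, -8) → (1, -3) − 0.01·(16, -8) = (0.84, -2.92)
Step 2: at (0.84, -2.92), ∇J = (11.862016, -7.2512) → (0.84, -2.92) − 0.01·(11.862016, -7.2512) = (0.72137984, -2.847488)

(0.72137984, -2.847488)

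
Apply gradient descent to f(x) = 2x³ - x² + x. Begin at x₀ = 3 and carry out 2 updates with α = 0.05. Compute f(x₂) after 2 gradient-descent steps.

0.44883974353125

f′(x) = 6x² - 2x + 1
x₁ = 3 − 0.05·49 = 0.55
x₂ = 0.55 − 0.05·1.715 = 0.46425
f(0.46425) = 0.44883974353125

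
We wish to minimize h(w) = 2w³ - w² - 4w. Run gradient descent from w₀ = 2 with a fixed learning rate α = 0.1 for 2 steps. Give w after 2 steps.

h′(w) = 6w² - 2w - 4
Step 1: h′(2) = 16; w₁ = 2 − 0.1·16 = 0.4
Step 2: h′(0.4) = -3.84; w₂ = 0.4 − 0.1·(-3.84) = 0.784

0.784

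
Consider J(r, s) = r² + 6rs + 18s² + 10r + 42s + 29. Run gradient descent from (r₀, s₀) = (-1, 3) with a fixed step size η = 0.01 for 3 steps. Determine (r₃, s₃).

∇J = (2r + 6s + 10, 6r + 36s + 42)
(r₁, s₁) = (-1, 3) − 0.01·(26, 144) = (-1.26, 1.56)
(r₂, s₂) = (-1.26, 1.56) − 0.01·(16.84, 90.6) = (-1.4284, 0.654)
(r₃, s₃) = (-1.4284, 0.654) − 0.01·(11.0672, 56.9736) = (-1.539072, 0.084264)

(-1.539072, 0.084264)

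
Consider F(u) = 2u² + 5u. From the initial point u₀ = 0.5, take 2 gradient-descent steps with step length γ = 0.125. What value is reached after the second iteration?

-0.8125

F′(u) = 4u + 5
Step 1: F′(0.5) = 7; u₁ = 0.5 − 0.125·7 = -0.375
Step 2: F′(-0.375) = 3.5; u₂ = -0.375 − 0.125·3.5 = -0.8125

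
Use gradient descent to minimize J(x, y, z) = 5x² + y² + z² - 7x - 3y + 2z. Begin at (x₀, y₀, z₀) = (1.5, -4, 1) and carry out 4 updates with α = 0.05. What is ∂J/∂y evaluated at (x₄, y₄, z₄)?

-7.2171

∇J = (10x - 7, 2y - 3, 2z + 2)
Step 1: at (1.5, -4, 1), ∇J = (8, -11, 4) → (1.5, -4, 1) − 0.05·(8, -11, 4) = (1.1, -3.45, 0.8)
Step 2: at (1.1, -3.45, 0.8), ∇J = (4, -9.9, 3.6) → (1.1, -3.45, 0.8) − 0.05·(4, -9.9, 3.6) = (0.9, -2.955, 0.62)
Step 3: at (0.9, -2.955, 0.62), ∇J = (2, -8.91, 3.24) → (0.9, -2.955, 0.62) − 0.05·(2, -8.91, 3.24) = (0.8, -2.5095, 0.458)
Step 4: at (0.8, -2.5095, 0.458), ∇J = (1, -8.019, 2.916) → (0.8, -2.5095, 0.458) − 0.05·(1, -8.019, 2.916) = (0.75, -2.10855, 0.3122)
∂J/∂y at (0.75, -2.10855, 0.3122) = -7.2171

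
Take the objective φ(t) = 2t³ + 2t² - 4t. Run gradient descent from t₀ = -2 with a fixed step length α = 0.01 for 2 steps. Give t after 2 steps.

-2.264864

φ′(t) = 6t² + 4t - 4
t₁ = -2 − 0.01·12 = -2.12
t₂ = -2.12 − 0.01·14.4864 = -2.264864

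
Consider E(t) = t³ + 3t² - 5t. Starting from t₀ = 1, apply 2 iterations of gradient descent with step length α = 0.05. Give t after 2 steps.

0.714

E′(t) = 3t² + 6t - 5
t₁ = 1 − 0.05·4 = 0.8
t₂ = 0.8 − 0.05·1.72 = 0.714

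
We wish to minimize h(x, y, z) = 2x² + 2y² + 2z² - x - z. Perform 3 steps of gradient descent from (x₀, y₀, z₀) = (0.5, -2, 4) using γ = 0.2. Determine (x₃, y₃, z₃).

(0.252, -0.016, 0.28)

∇h = (4x - 1, 4y, 4z - 1)
Step 1: at (0.5, -2, 4), ∇h = (1, -8, 15) → (0.5, -2, 4) − 0.2·(1, -8, 15) = (0.3, -0.4, 1)
Step 2: at (0.3, -0.4, 1), ∇h = (0.2, -1.6, 3) → (0.3, -0.4, 1) − 0.2·(0.2, -1.6, 3) = (0.26, -0.08, 0.4)
Step 3: at (0.26, -0.08, 0.4), ∇h = (0.04, -0.32, 0.6) → (0.26, -0.08, 0.4) − 0.2·(0.04, -0.32, 0.6) = (0.252, -0.016, 0.28)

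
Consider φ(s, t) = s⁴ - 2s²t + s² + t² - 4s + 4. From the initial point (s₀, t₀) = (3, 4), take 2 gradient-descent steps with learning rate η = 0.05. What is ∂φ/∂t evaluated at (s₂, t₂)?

8.10118392

∇φ = (4s³ - 4st + 2s - 4, -2s² + 2t)
(s₁, t₁) = (3, 4) − 0.05·(62, -10) = (-0.1, 4.5)
(s₂, t₂) = (-0.1, 4.5) − 0.05·(-2.404, 8.98) = (0.0202, 4.051)
∂φ/∂t at (0.0202, 4.051) = 8.10118392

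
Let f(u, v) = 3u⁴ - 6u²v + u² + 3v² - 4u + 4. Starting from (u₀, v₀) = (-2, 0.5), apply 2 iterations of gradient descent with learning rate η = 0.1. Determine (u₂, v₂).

∇f = (12u³ - 12uv + 2u - 4, -6u² + 6v)
Step 1: at (-2, 0.5), ∇f = (-92, -21) → (-2, 0.5) − 0.1·(-92, -21) = (7.2, 2.6)
Step 2: at (7.2, 2.6), ∇f = (4264.736, -295.44) → (7.2, 2.6) − 0.1·(4264.736, -295.44) = (-419.2736, 32.144)

(-419.2736, 32.144)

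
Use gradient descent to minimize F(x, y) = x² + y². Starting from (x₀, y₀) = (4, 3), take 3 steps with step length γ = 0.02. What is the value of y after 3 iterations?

2.654208

∇F = (2x, 2y)
Step 1: at (4, 3), ∇F = (8, 6) → (4, 3) − 0.02·(8, 6) = (3.84, 2.88)
Step 2: at (3.84, 2.88), ∇F = (7.68, 5.76) → (3.84, 2.88) − 0.02·(7.68, 5.76) = (3.6864, 2.7648)
Step 3: at (3.6864, 2.7648), ∇F = (7.3728, 5.5296) → (3.6864, 2.7648) − 0.02·(7.3728, 5.5296) = (3.538944, 2.654208)
y = 2.654208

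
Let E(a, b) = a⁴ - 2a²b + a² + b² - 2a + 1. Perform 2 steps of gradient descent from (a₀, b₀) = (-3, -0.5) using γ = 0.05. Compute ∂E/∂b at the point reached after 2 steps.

∇E = (4a³ - 4ab + 2a - 2, -2a² + 2b)
Step 1: at (-3, -0.5), ∇E = (-122, -19) → (-3, -0.5) − 0.05·(-122, -19) = (3.1, 0.45)
Step 2: at (3.1, 0.45), ∇E = (117.784, -18.32) → (3.1, 0.45) − 0.05·(117.784, -18.32) = (-2.7892, 1.366)
∂E/∂b at (-2.7892, 1.366) = -12.82727328

-12.82727328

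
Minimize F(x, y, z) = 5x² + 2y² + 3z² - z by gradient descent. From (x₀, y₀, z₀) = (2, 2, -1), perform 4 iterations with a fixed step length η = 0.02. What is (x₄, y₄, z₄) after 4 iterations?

∇F = (10x, 4y, 6z - 1)
Step 1: at (2, 2, -1), ∇F = (20, 8, -7) → (2, 2, -1) − 0.02·(20, 8, -7) = (1.6, 1.84, -0.86)
Step 2: at (1.6, 1.84, -0.86), ∇F = (16, 7.36, -6.16) → (1.6, 1.84, -0.86) − 0.02·(16, 7.36, -6.16) = (1.28, 1.6928, -0.7368)
Step 3: at (1.28, 1.6928, -0.7368), ∇F = (12.8, 6.7712, -5.4208) → (1.28, 1.6928, -0.7368) − 0.02·(12.8, 6.7712, -5.4208) = (1.024, 1.557376, -0.628384)
Step 4: at (1.024, 1.557376, -0.628384), ∇F = (10.24, 6.229504, -4.770304) → (1.024, 1.557376, -0.628384) − 0.02·(10.24, 6.229504, -4.770304) = (0.8192, 1.43278592, -0.53297792)

(0.8192, 1.43278592, -0.53297792)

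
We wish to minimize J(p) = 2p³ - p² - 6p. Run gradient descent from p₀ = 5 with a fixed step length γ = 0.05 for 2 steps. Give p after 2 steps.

-2.437

J′(p) = 6p² - 2p - 6
Step 1: J′(5) = 134; p₁ = 5 − 0.05·134 = -1.7
Step 2: J′(-1.7) = 14.74; p₂ = -1.7 − 0.05·14.74 = -2.437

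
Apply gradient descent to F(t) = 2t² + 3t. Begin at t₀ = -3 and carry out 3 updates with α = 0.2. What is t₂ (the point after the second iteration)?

-0.84

F′(t) = 4t + 3
t₁ = -3 − 0.2·(-9) = -1.2
t₂ = -1.2 − 0.2·(-1.8) = -0.84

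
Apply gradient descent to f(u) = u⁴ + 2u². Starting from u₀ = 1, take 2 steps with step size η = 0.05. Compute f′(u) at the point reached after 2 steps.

f′(u) = 4u³ + 4u
Step 1: f′(1) = 8; u₁ = 1 − 0.05·8 = 0.6
Step 2: f′(0.6) = 3.264; u₂ = 0.6 − 0.05·3.264 = 0.4368
f′(u) at (0.4368) = 2.080555696128

2.080555696128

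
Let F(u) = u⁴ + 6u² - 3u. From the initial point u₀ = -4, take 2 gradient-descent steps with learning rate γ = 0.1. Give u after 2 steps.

-7618.7052

F′(u) = 4u³ + 12u - 3
Step 1: F′(-4) = -307; u₁ = -4 − 0.1·(-307) = 26.7
Step 2: F′(26.7) = 76454.052; u₂ = 26.7 − 0.1·76454.052 = -7618.7052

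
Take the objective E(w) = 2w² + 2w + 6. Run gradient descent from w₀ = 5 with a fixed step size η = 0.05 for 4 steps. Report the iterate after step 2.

E′(w) = 4w + 2
Step 1: E′(5) = 22; w₁ = 5 − 0.05·22 = 3.9
Step 2: E′(3.9) = 17.6; w₂ = 3.9 − 0.05·17.6 = 3.02

3.02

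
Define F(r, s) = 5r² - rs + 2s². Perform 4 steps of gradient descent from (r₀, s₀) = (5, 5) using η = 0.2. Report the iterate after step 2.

(4.4, -0.4)

∇F = (10r - s, -r + 4s)
Step 1: at (5, 5), ∇F = (45, 15) → (5, 5) − 0.2·(45, 15) = (-4, 2)
Step 2: at (-4, 2), ∇F = (-42, 12) → (-4, 2) − 0.2·(-42, 12) = (4.4, -0.4)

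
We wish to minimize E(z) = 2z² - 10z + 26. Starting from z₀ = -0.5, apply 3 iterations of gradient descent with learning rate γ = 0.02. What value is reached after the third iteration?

E′(z) = 4z - 10
z₁ = -0.5 − 0.02·(-12) = -0.26
z₂ = -0.26 − 0.02·(-11.04) = -0.0392
z₃ = -0.0392 − 0.02·(-10.1568) = 0.163936

0.163936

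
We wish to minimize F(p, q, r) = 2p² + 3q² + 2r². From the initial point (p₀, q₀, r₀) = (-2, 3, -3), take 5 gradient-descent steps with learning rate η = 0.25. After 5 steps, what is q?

∇F = (4p, 6q, 4r)
Step 1: at (-2, 3, -3), ∇F = (-8, 18, -12) → (-2, 3, -3) − 0.25·(-8, 18, -12) = (0, -1.5, 0)
Step 2: at (0, -1.5, 0), ∇F = (0, -9, 0) → (0, -1.5, 0) − 0.25·(0, -9, 0) = (0, 0.75, 0)
Step 3: at (0, 0.75, 0), ∇F = (0, 4.5, 0) → (0, 0.75, 0) − 0.25·(0, 4.5, 0) = (0, -0.375, 0)
Step 4: at (0, -0.375, 0), ∇F = (0, -2.25, 0) → (0, -0.375, 0) − 0.25·(0, -2.25, 0) = (0, 0.1875, 0)
Step 5: at (0, 0.1875, 0), ∇F = (0, 1.125, 0) → (0, 0.1875, 0) − 0.25·(0, 1.125, 0) = (0, -0.09375, 0)
q = -0.09375

-0.09375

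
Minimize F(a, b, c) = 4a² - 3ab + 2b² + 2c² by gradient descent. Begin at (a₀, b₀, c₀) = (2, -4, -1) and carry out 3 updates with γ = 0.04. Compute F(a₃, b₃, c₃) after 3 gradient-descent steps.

∇F = (8a - 3b, -3a + 4b, 4c)
Step 1: at (2, -4, -1), ∇F = (28, -22, -4) → (2, -4, -1) − 0.04·(28, -22, -4) = (0.88, -3.12, -0.84)
Step 2: at (0.88, -3.12, -0.84), ∇F = (16.4, -15.12, -3.36) → (0.88, -3.12, -0.84) − 0.04·(16.4, -15.12, -3.36) = (0.224, -2.5152, -0.7056)
Step 3: at (0.224, -2.5152, -0.7056), ∇F = (9.3376, -10.7328, -2.8224) → (0.224, -2.5152, -0.7056) − 0.04·(9.3376, -10.7328, -2.8224) = (-0.149504, -2.085888, -0.592704)
F(-0.149504, -2.085888, -0.592704) = 8.558313545728

8.558313545728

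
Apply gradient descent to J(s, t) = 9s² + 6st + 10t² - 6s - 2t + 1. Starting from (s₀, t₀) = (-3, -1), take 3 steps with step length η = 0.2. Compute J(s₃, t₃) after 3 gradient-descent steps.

∇J = (18s + 6t - 6, 6s + 20t - 2)
(s₁, t₁) = (-3, -1) − 0.2·(-66, -40) = (10.2, 7)
(s₂, t₂) = (10.2, 7) − 0.2·(219.6, 199.2) = (-33.72, -32.84)
(s₃, t₃) = (-33.72, -32.84) − 0.2·(-810, -861.12) = (128.28, 139.384)
J(128.28, 139.384) = 448614.44928

448614.44928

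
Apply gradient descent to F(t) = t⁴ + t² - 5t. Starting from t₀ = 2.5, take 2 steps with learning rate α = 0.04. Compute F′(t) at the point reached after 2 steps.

-4.568

F′(t) = 4t³ + 2t - 5
t₁ = 2.5 − 0.04·62.5 = 0
t₂ = 0 − 0.04·(-5) = 0.2
F′(t) at (0.2) = -4.568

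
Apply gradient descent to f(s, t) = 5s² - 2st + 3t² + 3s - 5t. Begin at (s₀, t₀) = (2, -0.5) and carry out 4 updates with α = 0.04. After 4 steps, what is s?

0.03723776

∇f = (10s - 2t + 3, -2s + 6t - 5)
(s₁, t₁) = (2, -0.5) − 0.04·(24, -12) = (1.04, -0.02)
(s₂, t₂) = (1.04, -0.02) − 0.04·(13.44, -7.2) = (0.5024, 0.268)
(s₃, t₃) = (0.5024, 0.268) − 0.04·(7.488, -4.3968) = (0.20288, 0.443872)
(s₄, t₄) = (0.20288, 0.443872) − 0.04·(4.141056, -2.742528) = (0.03723776, 0.55357312)
s = 0.03723776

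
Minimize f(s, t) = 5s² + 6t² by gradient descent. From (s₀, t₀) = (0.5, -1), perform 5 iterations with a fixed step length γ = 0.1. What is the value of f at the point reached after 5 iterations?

0.0000006144

∇f = (10s, 12t)
Step 1: at (0.5, -1), ∇f = (5, -12) → (0.5, -1) − 0.1·(5, -12) = (0, 0.2)
Step 2: at (0, 0.2), ∇f = (0, 2.4) → (0, 0.2) − 0.1·(0, 2.4) = (0, -0.04)
Step 3: at (0, -0.04), ∇f = (0, -0.48) → (0, -0.04) − 0.1·(0, -0.48) = (0, 0.008)
Step 4: at (0, 0.008), ∇f = (0, 0.096) → (0, 0.008) − 0.1·(0, 0.096) = (0, -0.0016)
Step 5: at (0, -0.0016), ∇f = (0, -0.0192) → (0, -0.0016) − 0.1·(0, -0.0192) = (0, 0.00032)
f(0, 0.00032) = 0.0000006144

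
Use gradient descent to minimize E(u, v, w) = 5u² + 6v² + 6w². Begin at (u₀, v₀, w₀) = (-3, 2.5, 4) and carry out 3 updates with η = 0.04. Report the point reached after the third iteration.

∇E = (10u, 12v, 12w)
Step 1: at (-3, 2.5, 4), ∇E = (-30, 30, 48) → (-3, 2.5, 4) − 0.04·(-30, 30, 48) = (-1.8, 1.3, 2.08)
Step 2: at (-1.8, 1.3, 2.08), ∇E = (-18, 15.6, 24.96) → (-1.8, 1.3, 2.08) − 0.04·(-18, 15.6, 24.96) = (-1.08, 0.676, 1.0816)
Step 3: at (-1.08, 0.676, 1.0816), ∇E = (-10.8, 8.112, 12.9792) → (-1.08, 0.676, 1.0816) − 0.04·(-10.8, 8.112, 12.9792) = (-0.648, 0.35152, 0.562432)

(-0.648, 0.35152, 0.562432)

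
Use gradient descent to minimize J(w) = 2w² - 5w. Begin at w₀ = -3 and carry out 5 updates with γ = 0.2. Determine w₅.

1.24864

J′(w) = 4w - 5
Step 1: J′(-3) = -17; w₁ = -3 − 0.2·(-17) = 0.4
Step 2: J′(0.4) = -3.4; w₂ = 0.4 − 0.2·(-3.4) = 1.08
Step 3: J′(1.08) = -0.68; w₃ = 1.08 − 0.2·(-0.68) = 1.216
Step 4: J′(1.216) = -0.136; w₄ = 1.216 − 0.2·(-0.136) = 1.2432
Step 5: J′(1.2432) = -0.0272; w₅ = 1.2432 − 0.2·(-0.0272) = 1.24864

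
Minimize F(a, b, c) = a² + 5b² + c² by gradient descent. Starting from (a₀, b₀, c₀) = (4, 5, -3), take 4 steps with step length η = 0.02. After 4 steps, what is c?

∇F = (2a, 10b, 2c)
Step 1: at (4, 5, -3), ∇F = (8, 50, -6) → (4, 5, -3) − 0.02·(8, 50, -6) = (3.84, 4, -2.88)
Step 2: at (3.84, 4, -2.88), ∇F = (7.68, 40, -5.76) → (3.84, 4, -2.88) − 0.02·(7.68, 40, -5.76) = (3.6864, 3.2, -2.7648)
Step 3: at (3.6864, 3.2, -2.7648), ∇F = (7.3728, 32, -5.5296) → (3.6864, 3.2, -2.7648) − 0.02·(7.3728, 32, -5.5296) = (3.538944, 2.56, -2.654208)
Step 4: at (3.538944, 2.56, -2.654208), ∇F = (7.077888, 25.6, -5.308416) → (3.538944, 2.56, -2.654208) − 0.02·(7.077888, 25.6, -5.308416) = (3.39738624, 2.048, -2.54803968)
c = -2.54803968

-2.54803968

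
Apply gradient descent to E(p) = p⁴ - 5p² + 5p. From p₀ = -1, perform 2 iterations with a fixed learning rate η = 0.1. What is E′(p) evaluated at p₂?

11.008568020736

E′(p) = 4p³ - 10p + 5
Step 1: E′(-1) = 11; p₁ = -1 − 0.1·11 = -2.1
Step 2: E′(-2.1) = -11.044; p₂ = -2.1 − 0.1·(-11.044) = -0.9956
E′(p) at (-0.9956) = 11.008568020736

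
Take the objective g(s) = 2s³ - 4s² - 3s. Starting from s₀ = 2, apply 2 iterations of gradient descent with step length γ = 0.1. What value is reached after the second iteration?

g′(s) = 6s² - 8s - 3
Step 1: g′(2) = 5; s₁ = 2 − 0.1·5 = 1.5
Step 2: g′(1.5) = -1.5; s₂ = 1.5 − 0.1·(-1.5) = 1.65

1.65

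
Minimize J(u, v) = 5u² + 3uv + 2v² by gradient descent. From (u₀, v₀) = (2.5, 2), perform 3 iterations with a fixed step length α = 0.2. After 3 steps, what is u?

∇J = (10u + 3v, 3u + 4v)
Step 1: at (2.5, 2), ∇J = (31, 15.5) → (2.5, 2) − 0.2·(31, 15.5) = (-3.7, -1.1)
Step 2: at (-3.7, -1.1), ∇J = (-40.3, -15.5) → (-3.7, -1.1) − 0.2·(-40.3, -15.5) = (4.36, 2)
Step 3: at (4.36, 2), ∇J = (49.6, 21.08) → (4.36, 2) − 0.2·(49.6, 21.08) = (-5.56, -2.216)
u = -5.56

-5.56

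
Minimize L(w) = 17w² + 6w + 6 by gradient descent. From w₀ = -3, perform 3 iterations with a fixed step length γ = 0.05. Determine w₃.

L′(w) = 34w + 6
w₁ = -3 − 0.05·(-96) = 1.8
w₂ = 1.8 − 0.05·67.2 = -1.56
w₃ = -1.56 − 0.05·(-47.04) = 0.792

0.792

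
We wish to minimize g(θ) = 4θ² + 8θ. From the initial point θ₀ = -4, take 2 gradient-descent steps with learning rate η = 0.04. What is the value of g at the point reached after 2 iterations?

g′(θ) = 8θ + 8
Step 1: g′(-4) = -24; θ₁ = -4 − 0.04·(-24) = -3.04
Step 2: g′(-3.04) = -16.32; θ₂ = -3.04 − 0.04·(-16.32) = -2.3872
g(-2.3872) = 3.69729536

3.69729536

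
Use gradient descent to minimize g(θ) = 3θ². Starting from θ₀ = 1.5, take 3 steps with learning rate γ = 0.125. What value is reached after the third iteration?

0.0234375

g′(θ) = 6θ
Step 1: g′(1.5) = 9; θ₁ = 1.5 − 0.125·9 = 0.375
Step 2: g′(0.375) = 2.25; θ₂ = 0.375 − 0.125·2.25 = 0.09375
Step 3: g′(0.09375) = 0.5625; θ₃ = 0.09375 − 0.125·0.5625 = 0.0234375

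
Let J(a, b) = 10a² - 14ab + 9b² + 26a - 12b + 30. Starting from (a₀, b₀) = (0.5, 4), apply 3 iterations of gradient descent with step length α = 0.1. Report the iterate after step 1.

(2.5, -1.3)

∇J = (20a - 14b + 26, -14a + 18b - 12)
Step 1: at (0.5, 4), ∇J = (-20, 53) → (0.5, 4) − 0.1·(-20, 53) = (2.5, -1.3)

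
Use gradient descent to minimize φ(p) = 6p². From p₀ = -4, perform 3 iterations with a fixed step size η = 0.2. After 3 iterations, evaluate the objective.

722.835456

φ′(p) = 12p
p₁ = -4 − 0.2·(-48) = 5.6
p₂ = 5.6 − 0.2·67.2 = -7.84
p₃ = -7.84 − 0.2·(-94.08) = 10.976
φ(10.976) = 722.835456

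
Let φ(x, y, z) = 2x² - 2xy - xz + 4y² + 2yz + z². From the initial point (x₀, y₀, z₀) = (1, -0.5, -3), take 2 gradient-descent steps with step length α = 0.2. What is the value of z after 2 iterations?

-1.72

∇φ = (4x - 2y - z, -2x + 8y + 2z, -x + 2y + 2z)
(x₁, y₁, z₁) = (1, -0.5, -3) − 0.2·(8, -12, -8) = (-0.6, 1.9, -1.4)
(x₂, y₂, z₂) = (-0.6, 1.9, -1.4) − 0.2·(-4.8, 13.6, 1.6) = (0.36, -0.82, -1.72)
z = -1.72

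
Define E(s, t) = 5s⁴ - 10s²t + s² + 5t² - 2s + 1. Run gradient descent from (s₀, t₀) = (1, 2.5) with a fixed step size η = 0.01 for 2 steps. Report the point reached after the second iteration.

∇E = (20s³ - 20st + 2s - 2, -10s² + 10t)
(s₁, t₁) = (1, 2.5) − 0.01·(-30, 15) = (1.3, 2.35)
(s₂, t₂) = (1.3, 2.35) − 0.01·(-16.56, 6.6) = (1.4656, 2.284)

(1.4656, 2.284)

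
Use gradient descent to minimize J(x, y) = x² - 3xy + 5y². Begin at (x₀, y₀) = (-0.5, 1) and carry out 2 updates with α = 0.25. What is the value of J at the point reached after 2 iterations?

∇J = (2x - 3y, -3x + 10y)
Step 1: at (-0.5, 1), ∇J = (-4, 11.5) → (-0.5, 1) − 0.25·(-4, 11.5) = (0.5, -1.875)
Step 2: at (0.5, -1.875), ∇J = (6.625, -20.25) → (0.5, -1.875) − 0.25·(6.625, -20.25) = (-1.15625, 3.1875)
J(-1.15625, 3.1875) = 63.1943359375

63.1943359375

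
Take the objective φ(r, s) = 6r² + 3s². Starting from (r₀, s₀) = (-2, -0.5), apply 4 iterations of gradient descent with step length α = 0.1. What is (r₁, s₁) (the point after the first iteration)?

(0.4, -0.2)

∇φ = (12r, 6s)
Step 1: at (-2, -0.5), ∇φ = (-24, -3) → (-2, -0.5) − 0.1·(-24, -3) = (0.4, -0.2)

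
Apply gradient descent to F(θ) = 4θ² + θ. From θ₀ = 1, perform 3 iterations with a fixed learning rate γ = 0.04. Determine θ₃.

F′(θ) = 8θ + 1
Step 1: F′(1) = 9; θ₁ = 1 − 0.04·9 = 0.64
Step 2: F′(0.64) = 6.12; θ₂ = 0.64 − 0.04·6.12 = 0.3952
Step 3: F′(0.3952) = 4.1616; θ₃ = 0.3952 − 0.04·4.1616 = 0.228736

0.228736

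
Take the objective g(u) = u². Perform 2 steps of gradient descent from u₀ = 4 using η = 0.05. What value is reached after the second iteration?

3.24

g′(u) = 2u
u₁ = 4 − 0.05·8 = 3.6
u₂ = 3.6 − 0.05·7.2 = 3.24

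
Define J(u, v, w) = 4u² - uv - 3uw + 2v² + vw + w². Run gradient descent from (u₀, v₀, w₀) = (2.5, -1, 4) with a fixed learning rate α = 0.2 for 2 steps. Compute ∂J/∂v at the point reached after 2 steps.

-2.08

∇J = (8u - v - 3w, -u + 4v + w, -3u + v + 2w)
(u₁, v₁, w₁) = (2.5, -1, 4) − 0.2·(9, -2.5, -0.5) = (0.7, -0.5, 4.1)
(u₂, v₂, w₂) = (0.7, -0.5, 4.1) − 0.2·(-6.2, 1.4, 5.6) = (1.94, -0.78, 2.98)
∂J/∂v at (1.94, -0.78, 2.98) = -2.08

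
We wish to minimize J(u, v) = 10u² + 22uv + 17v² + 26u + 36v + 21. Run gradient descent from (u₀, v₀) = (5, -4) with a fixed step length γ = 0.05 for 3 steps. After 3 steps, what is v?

∇J = (20u + 22v + 26, 22u + 34v + 36)
(u₁, v₁) = (5, -4) − 0.05·(38, 10) = (3.1, -4.5)
(u₂, v₂) = (3.1, -4.5) − 0.05·(-11, -48.8) = (3.65, -2.06)
(u₃, v₃) = (3.65, -2.06) − 0.05·(53.68, 46.26) = (0.966, -4.373)
v = -4.373

-4.373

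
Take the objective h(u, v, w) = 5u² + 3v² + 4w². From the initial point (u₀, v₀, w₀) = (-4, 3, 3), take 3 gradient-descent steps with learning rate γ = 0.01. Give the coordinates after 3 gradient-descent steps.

∇h = (10u, 6v, 8w)
(u₁, v₁, w₁) = (-4, 3, 3) − 0.01·(-40, 18, 24) = (-3.6, 2.82, 2.76)
(u₂, v₂, w₂) = (-3.6, 2.82, 2.76) − 0.01·(-36, 16.92, 22.08) = (-3.24, 2.6508, 2.5392)
(u₃, v₃, w₃) = (-3.24, 2.6508, 2.5392) − 0.01·(-32.4, 15.9048, 20.3136) = (-2.916, 2.491752, 2.336064)

(-2.916, 2.491752, 2.336064)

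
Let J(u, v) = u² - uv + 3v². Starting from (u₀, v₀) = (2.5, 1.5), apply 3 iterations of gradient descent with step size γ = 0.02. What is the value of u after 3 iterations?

∇J = (2u - v, -u + 6v)
(u₁, v₁) = (2.5, 1.5) − 0.02·(3.5, 6.5) = (2.43, 1.37)
(u₂, v₂) = (2.43, 1.37) − 0.02·(3.49, 5.79) = (2.3602, 1.2542)
(u₃, v₃) = (2.3602, 1.2542) − 0.02·(3.4662, 5.165) = (2.290876, 1.1509)
u = 2.290876

2.290876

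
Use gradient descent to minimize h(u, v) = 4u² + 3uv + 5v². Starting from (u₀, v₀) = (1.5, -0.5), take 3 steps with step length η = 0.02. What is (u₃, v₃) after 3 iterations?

∇h = (8u + 3v, 3u + 10v)
(u₁, v₁) = (1.5, -0.5) − 0.02·(10.5, -0.5) = (1.29, -0.49)
(u₂, v₂) = (1.29, -0.49) − 0.02·(8.85, -1.03) = (1.113, -0.4694)
(u₃, v₃) = (1.113, -0.4694) − 0.02·(7.4958, -1.355) = (0.963084, -0.4423)

(0.963084, -0.4423)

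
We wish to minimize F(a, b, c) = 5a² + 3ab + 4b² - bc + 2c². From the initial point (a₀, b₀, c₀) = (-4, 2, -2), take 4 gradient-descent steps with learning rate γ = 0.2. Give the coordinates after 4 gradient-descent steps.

∇F = (10a + 3b, 3a + 8b - c, -b + 4c)
Step 1: at (-4, 2, -2), ∇F = (-34, 6, -10) → (-4, 2, -2) − 0.2·(-34, 6, -10) = (2.8, 0.8, 0)
Step 2: at (2.8, 0.8, 0), ∇F = (30.4, 14.8, -0.8) → (2.8, 0.8, 0) − 0.2·(30.4, 14.8, -0.8) = (-3.28, -2.16, 0.16)
Step 3: at (-3.28, -2.16, 0.16), ∇F = (-39.28, -27.28, 2.8) → (-3.28, -2.16, 0.16) − 0.2·(-39.28, -27.28, 2.8) = (4.576, 3.296, -0.4)
Step 4: at (4.576, 3.296, -0.4), ∇F = (55.648, 40.496, -4.896) → (4.576, 3.296, -0.4) − 0.2·(55.648, 40.496, -4.896) = (-6.5536, -4.8032, 0.5792)

(-6.5536, -4.8032, 0.5792)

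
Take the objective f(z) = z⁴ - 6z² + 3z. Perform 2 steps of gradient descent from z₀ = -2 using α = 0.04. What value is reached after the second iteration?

f′(z) = 4z³ - 12z + 3
z₁ = -2 − 0.04·(-5) = -1.8
z₂ = -1.8 − 0.04·1.272 = -1.85088

-1.85088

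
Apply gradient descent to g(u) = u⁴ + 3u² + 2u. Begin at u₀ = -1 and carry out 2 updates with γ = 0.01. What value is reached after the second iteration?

g′(u) = 4u³ + 6u + 2
u₁ = -1 − 0.01·(-8) = -0.92
u₂ = -0.92 − 0.01·(-6.634752) = -0.85365248

-0.85365248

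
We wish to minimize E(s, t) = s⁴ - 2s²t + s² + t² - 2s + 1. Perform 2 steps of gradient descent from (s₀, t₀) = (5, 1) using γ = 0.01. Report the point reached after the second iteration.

∇E = (4s³ - 4st + 2s - 2, -2s² + 2t)
Step 1: at (5, 1), ∇E = (488, -48) → (5, 1) − 0.01·(488, -48) = (0.12, 1.48)
Step 2: at (0.12, 1.48), ∇E = (-2.463488, 2.9312) → (0.12, 1.48) − 0.01·(-2.463488, 2.9312) = (0.14463488, 1.450688)

(0.14463488, 1.450688)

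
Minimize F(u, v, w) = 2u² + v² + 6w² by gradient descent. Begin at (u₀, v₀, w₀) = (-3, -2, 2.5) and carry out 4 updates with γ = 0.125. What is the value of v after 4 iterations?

-0.6328125

∇F = (4u, 2v, 12w)
Step 1: at (-3, -2, 2.5), ∇F = (-12, -4, 30) → (-3, -2, 2.5) − 0.125·(-12, -4, 30) = (-1.5, -1.5, -1.25)
Step 2: at (-1.5, -1.5, -1.25), ∇F = (-6, -3, -15) → (-1.5, -1.5, -1.25) − 0.125·(-6, -3, -15) = (-0.75, -1.125, 0.625)
Step 3: at (-0.75, -1.125, 0.625), ∇F = (-3, -2.25, 7.5) → (-0.75, -1.125, 0.625) − 0.125·(-3, -2.25, 7.5) = (-0.375, -0.84375, -0.3125)
Step 4: at (-0.375, -0.84375, -0.3125), ∇F = (-1.5, -1.6875, -3.75) → (-0.375, -0.84375, -0.3125) − 0.125·(-1.5, -1.6875, -3.75) = (-0.1875, -0.6328125, 0.15625)
v = -0.6328125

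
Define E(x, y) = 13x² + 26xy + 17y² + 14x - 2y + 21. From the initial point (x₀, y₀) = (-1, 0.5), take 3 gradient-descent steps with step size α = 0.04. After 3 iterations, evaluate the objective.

∇E = (26x + 26y + 14, 26x + 34y - 2)
(x₁, y₁) = (-1, 0.5) − 0.04·(1, -11) = (-1.04, 0.94)
(x₂, y₂) = (-1.04, 0.94) − 0.04·(11.4, 2.92) = (-1.496, 0.8232)
(x₃, y₃) = (-1.496, 0.8232) − 0.04·(-3.4928, -12.9072) = (-1.356288, 1.339488)
E(-1.356288, 1.339488) = 6.513573528576

6.513573528576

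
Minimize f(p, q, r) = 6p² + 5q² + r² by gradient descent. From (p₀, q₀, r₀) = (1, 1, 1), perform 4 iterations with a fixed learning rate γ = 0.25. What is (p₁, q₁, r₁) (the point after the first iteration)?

∇f = (12p, 10q, 2r)
Step 1: at (1, 1, 1), ∇f = (12, 10, 2) → (1, 1, 1) − 0.25·(12, 10, 2) = (-2, -1.5, 0.5)

(-2, -1.5, 0.5)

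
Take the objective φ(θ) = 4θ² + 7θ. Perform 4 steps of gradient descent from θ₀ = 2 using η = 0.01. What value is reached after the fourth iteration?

φ′(θ) = 8θ + 7
θ₁ = 2 − 0.01·23 = 1.77
θ₂ = 1.77 − 0.01·21.16 = 1.5584
θ₃ = 1.5584 − 0.01·19.4672 = 1.363728
θ₄ = 1.363728 − 0.01·17.909824 = 1.18462976

1.18462976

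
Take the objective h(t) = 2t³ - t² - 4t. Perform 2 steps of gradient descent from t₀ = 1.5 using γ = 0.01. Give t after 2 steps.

h′(t) = 6t² - 2t - 4
t₁ = 1.5 − 0.01·6.5 = 1.435
t₂ = 1.435 − 0.01·5.48535 = 1.3801465

1.3801465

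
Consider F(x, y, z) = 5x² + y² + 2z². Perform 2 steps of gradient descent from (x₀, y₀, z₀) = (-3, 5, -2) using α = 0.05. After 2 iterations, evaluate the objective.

∇F = (10x, 2y, 4z)
(x₁, y₁, z₁) = (-3, 5, -2) − 0.05·(-30, 10, -8) = (-1.5, 4.5, -1.6)
(x₂, y₂, z₂) = (-1.5, 4.5, -1.6) − 0.05·(-15, 9, -6.4) = (-0.75, 4.05, -1.28)
F(-0.75, 4.05, -1.28) = 22.4918

22.4918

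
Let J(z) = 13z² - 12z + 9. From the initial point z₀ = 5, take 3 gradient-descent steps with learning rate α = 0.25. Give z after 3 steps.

J′(z) = 26z - 12
z₁ = 5 − 0.25·118 = -24.5
z₂ = -24.5 − 0.25·(-649) = 137.75
z₃ = 137.75 − 0.25·3569.5 = -754.625

-754.625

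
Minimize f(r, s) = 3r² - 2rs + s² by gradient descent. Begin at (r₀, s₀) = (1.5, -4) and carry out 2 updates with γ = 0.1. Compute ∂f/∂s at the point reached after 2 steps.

∇f = (6r - 2s, -2r + 2s)
Step 1: at (1.5, -4), ∇f = (17, -11) → (1.5, -4) − 0.1·(17, -11) = (-0.2, -2.9)
Step 2: at (-0.2, -2.9), ∇f = (4.6, -5.4) → (-0.2, -2.9) − 0.1·(4.6, -5.4) = (-0.66, -2.36)
∂f/∂s at (-0.66, -2.36) = -3.4

-3.4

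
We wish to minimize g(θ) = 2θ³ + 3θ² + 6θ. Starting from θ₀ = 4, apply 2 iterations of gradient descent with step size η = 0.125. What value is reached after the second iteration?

g′(θ) = 6θ² + 6θ + 6
Step 1: g′(4) = 126; θ₁ = 4 − 0.125·126 = -11.75
Step 2: g′(-11.75) = 763.875; θ₂ = -11.75 − 0.125·763.875 = -107.234375

-107.234375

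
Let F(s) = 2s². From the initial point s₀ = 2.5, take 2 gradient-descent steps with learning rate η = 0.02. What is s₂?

F′(s) = 4s
Step 1: F′(2.5) = 10; s₁ = 2.5 − 0.02·10 = 2.3
Step 2: F′(2.3) = 9.2; s₂ = 2.3 − 0.02·9.2 = 2.116

2.116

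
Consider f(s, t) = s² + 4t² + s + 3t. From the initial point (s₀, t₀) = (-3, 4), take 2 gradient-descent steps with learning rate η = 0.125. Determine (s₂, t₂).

∇f = (2s + 1, 8t + 3)
(s₁, t₁) = (-3, 4) − 0.125·(-5, 35) = (-2.375, -0.375)
(s₂, t₂) = (-2.375, -0.375) − 0.125·(-3.75, 0) = (-1.90625, -0.375)

(-1.90625, -0.375)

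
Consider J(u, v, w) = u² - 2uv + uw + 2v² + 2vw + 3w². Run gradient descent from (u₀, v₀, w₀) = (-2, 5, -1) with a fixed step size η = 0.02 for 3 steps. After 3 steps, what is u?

-1.183624

∇J = (2u - 2v + w, -2u + 4v + 2w, u + 2v + 6w)
(u₁, v₁, w₁) = (-2, 5, -1) − 0.02·(-15, 22, 2) = (-1.7, 4.56, -1.04)
(u₂, v₂, w₂) = (-1.7, 4.56, -1.04) − 0.02·(-13.56, 19.56, 1.18) = (-1.4288, 4.1688, -1.0636)
(u₃, v₃, w₃) = (-1.4288, 4.1688, -1.0636) − 0.02·(-12.2588, 17.4056, 0.5272) = (-1.183624, 3.820688, -1.074144)
u = -1.183624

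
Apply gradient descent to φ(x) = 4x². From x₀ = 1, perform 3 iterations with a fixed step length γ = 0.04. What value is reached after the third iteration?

φ′(x) = 8x
Step 1: φ′(1) = 8; x₁ = 1 − 0.04·8 = 0.68
Step 2: φ′(0.68) = 5.44; x₂ = 0.68 − 0.04·5.44 = 0.4624
Step 3: φ′(0.4624) = 3.6992; x₃ = 0.4624 − 0.04·3.6992 = 0.314432

0.314432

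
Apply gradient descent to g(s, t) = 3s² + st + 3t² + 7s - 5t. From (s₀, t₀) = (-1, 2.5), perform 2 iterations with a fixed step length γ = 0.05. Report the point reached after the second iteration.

∇g = (6s + t + 7, s + 6t - 5)
Step 1: at (-1, 2.5), ∇g = (3.5, 9) → (-1, 2.5) − 0.05·(3.5, 9) = (-1.175, 2.05)
Step 2: at (-1.175, 2.05), ∇g = (2, 6.125) → (-1.175, 2.05) − 0.05·(2, 6.125) = (-1.275, 1.74375)

(-1.275, 1.74375)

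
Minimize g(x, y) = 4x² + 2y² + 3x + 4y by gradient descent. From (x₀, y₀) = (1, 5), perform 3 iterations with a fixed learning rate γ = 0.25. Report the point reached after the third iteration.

(-1.75, -1)

∇g = (8x + 3, 4y + 4)
Step 1: at (1, 5), ∇g = (11, 24) → (1, 5) − 0.25·(11, 24) = (-1.75, -1)
Step 2: at (-1.75, -1), ∇g = (-11, 0) → (-1.75, -1) − 0.25·(-11, 0) = (1, -1)
Step 3: at (1, -1), ∇g = (11, 0) → (1, -1) − 0.25·(11, 0) = (-1.75, -1)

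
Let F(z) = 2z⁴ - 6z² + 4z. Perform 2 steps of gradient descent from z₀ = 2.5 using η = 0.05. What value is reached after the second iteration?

F′(z) = 8z³ - 12z + 4
Step 1: F′(2.5) = 99; z₁ = 2.5 − 0.05·99 = -2.45
Step 2: F′(-2.45) = -84.249; z₂ = -2.45 − 0.05·(-84.249) = 1.76245

1.76245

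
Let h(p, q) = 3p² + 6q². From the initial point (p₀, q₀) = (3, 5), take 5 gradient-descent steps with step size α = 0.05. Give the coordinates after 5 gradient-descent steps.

(0.50421, 0.0512)

∇h = (6p, 12q)
Step 1: at (3, 5), ∇h = (18, 60) → (3, 5) − 0.05·(18, 60) = (2.1, 2)
Step 2: at (2.1, 2), ∇h = (12.6, 24) → (2.1, 2) − 0.05·(12.6, 24) = (1.47, 0.8)
Step 3: at (1.47, 0.8), ∇h = (8.82, 9.6) → (1.47, 0.8) − 0.05·(8.82, 9.6) = (1.029, 0.32)
Step 4: at (1.029, 0.32), ∇h = (6.174, 3.84) → (1.029, 0.32) − 0.05·(6.174, 3.84) = (0.7203, 0.128)
Step 5: at (0.7203, 0.128), ∇h = (4.3218, 1.536) → (0.7203, 0.128) − 0.05·(4.3218, 1.536) = (0.50421, 0.0512)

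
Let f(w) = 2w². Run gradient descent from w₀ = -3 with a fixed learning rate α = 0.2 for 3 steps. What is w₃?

f′(w) = 4w
w₁ = -3 − 0.2·(-12) = -0.6
w₂ = -0.6 − 0.2·(-2.4) = -0.12
w₃ = -0.12 − 0.2·(-0.48) = -0.024

-0.024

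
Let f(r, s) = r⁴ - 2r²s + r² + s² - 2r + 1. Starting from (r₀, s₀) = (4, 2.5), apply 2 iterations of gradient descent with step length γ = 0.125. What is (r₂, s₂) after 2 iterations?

(6610.9140625, 145.421875)

∇f = (4r³ - 4rs + 2r - 2, -2r² + 2s)
Step 1: at (4, 2.5), ∇f = (222, -27) → (4, 2.5) − 0.125·(222, -27) = (-23.75, 5.875)
Step 2: at (-23.75, 5.875), ∇f = (-53077.3125, -1116.375) → (-23.75, 5.875) − 0.125·(-53077.3125, -1116.375) = (6610.9140625, 145.421875)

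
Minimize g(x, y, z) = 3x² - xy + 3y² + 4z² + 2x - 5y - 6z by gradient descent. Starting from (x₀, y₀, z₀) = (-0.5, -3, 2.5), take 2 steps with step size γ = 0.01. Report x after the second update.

-0.53655

∇g = (6x - y + 2, -x + 6y - 5, 8z - 6)
Step 1: at (-0.5, -3, 2.5), ∇g = (2, -22.5, 14) → (-0.5, -3, 2.5) − 0.01·(2, -22.5, 14) = (-0.52, -2.775, 2.36)
Step 2: at (-0.52, -2.775, 2.36), ∇g = (1.655, -21.13, 12.88) → (-0.52, -2.775, 2.36) − 0.01·(1.655, -21.13, 12.88) = (-0.53655, -2.5637, 2.2312)
x = -0.53655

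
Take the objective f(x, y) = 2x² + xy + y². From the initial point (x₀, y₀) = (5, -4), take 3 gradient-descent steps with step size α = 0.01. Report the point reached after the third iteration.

(4.538046, -3.907081)

∇f = (4x + y, x + 2y)
Step 1: at (5, -4), ∇f = (16, -3) → (5, -4) − 0.01·(16, -3) = (4.84, -3.97)
Step 2: at (4.84, -3.97), ∇f = (15.39, -3.1) → (4.84, -3.97) − 0.01·(15.39, -3.1) = (4.6861, -3.939)
Step 3: at (4.6861, -3.939), ∇f = (14.8054, -3.1919) → (4.6861, -3.939) − 0.01·(14.8054, -3.1919) = (4.538046, -3.907081)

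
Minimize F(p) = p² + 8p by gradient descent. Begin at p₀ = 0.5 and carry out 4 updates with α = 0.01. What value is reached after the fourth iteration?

F′(p) = 2p + 8
Step 1: F′(0.5) = 9; p₁ = 0.5 − 0.01·9 = 0.41
Step 2: F′(0.41) = 8.82; p₂ = 0.41 − 0.01·8.82 = 0.3218
Step 3: F′(0.3218) = 8.6436; p₃ = 0.3218 − 0.01·8.6436 = 0.235364
Step 4: F′(0.235364) = 8.470728; p₄ = 0.235364 − 0.01·8.470728 = 0.15065672

0.15065672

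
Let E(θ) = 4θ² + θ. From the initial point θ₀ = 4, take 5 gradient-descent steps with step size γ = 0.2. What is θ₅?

E′(θ) = 8θ + 1
θ₁ = 4 − 0.2·33 = -2.6
θ₂ = -2.6 − 0.2·(-19.8) = 1.36
θ₃ = 1.36 − 0.2·11.88 = -1.016
θ₄ = -1.016 − 0.2·(-7.128) = 0.4096
θ₅ = 0.4096 − 0.2·4.2768 = -0.44576

-0.44576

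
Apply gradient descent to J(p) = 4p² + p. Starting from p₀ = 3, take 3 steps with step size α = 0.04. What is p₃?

J′(p) = 8p + 1
Step 1: J′(3) = 25; p₁ = 3 − 0.04·25 = 2
Step 2: J′(2) = 17; p₂ = 2 − 0.04·17 = 1.32
Step 3: J′(1.32) = 11.56; p₃ = 1.32 − 0.04·11.56 = 0.8576

0.8576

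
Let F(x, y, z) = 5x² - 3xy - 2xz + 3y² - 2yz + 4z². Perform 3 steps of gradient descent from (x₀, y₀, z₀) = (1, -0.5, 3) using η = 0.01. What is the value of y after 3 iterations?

-0.179014

∇F = (10x - 3y - 2z, -3x + 6y - 2z, -2x - 2y + 8z)
Step 1: at (1, -0.5, 3), ∇F = (5.5, -12, 23) → (1, -0.5, 3) − 0.01·(5.5, -12, 23) = (0.945, -0.38, 2.77)
Step 2: at (0.945, -0.38, 2.77), ∇F = (5.05, -10.655, 21.03) → (0.945, -0.38, 2.77) − 0.01·(5.05, -10.655, 21.03) = (0.8945, -0.27345, 2.5597)
Step 3: at (0.8945, -0.27345, 2.5597), ∇F = (4.64595, -9.4436, 19.2355) → (0.8945, -0.27345, 2.5597) − 0.01·(4.64595, -9.4436, 19.2355) = (0.8480405, -0.179014, 2.367345)
y = -0.179014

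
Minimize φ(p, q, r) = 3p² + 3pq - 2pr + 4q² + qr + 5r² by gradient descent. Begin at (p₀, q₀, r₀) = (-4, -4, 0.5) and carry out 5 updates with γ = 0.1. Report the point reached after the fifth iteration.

(-0.0954, 0.06642, -0.03744)

∇φ = (6p + 3q - 2r, 3p + 8q + r, -2p + q + 10r)
(p₁, q₁, r₁) = (-4, -4, 0.5) − 0.1·(-37, -43.5, 9) = (-0.3, 0.35, -0.4)
(p₂, q₂, r₂) = (-0.3, 0.35, -0.4) − 0.1·(0.05, 1.5, -3.05) = (-0.305, 0.2, -0.095)
(p₃, q₃, r₃) = (-0.305, 0.2, -0.095) − 0.1·(-1.04, 0.59, -0.14) = (-0.201, 0.141, -0.081)
(p₄, q₄, r₄) = (-0.201, 0.141, -0.081) − 0.1·(-0.621, 0.444, -0.267) = (-0.1389, 0.0966, -0.0543)
(p₅, q₅, r₅) = (-0.1389, 0.0966, -0.0543) − 0.1·(-0.435, 0.3018, -0.1686) = (-0.0954, 0.06642, -0.03744)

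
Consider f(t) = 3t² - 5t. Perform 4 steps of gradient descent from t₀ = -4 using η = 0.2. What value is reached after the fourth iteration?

0.8256

f′(t) = 6t - 5
Step 1: f′(-4) = -29; t₁ = -4 − 0.2·(-29) = 1.8
Step 2: f′(1.8) = 5.8; t₂ = 1.8 − 0.2·5.8 = 0.64
Step 3: f′(0.64) = -1.16; t₃ = 0.64 − 0.2·(-1.16) = 0.872
Step 4: f′(0.872) = 0.232; t₄ = 0.872 − 0.2·0.232 = 0.8256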